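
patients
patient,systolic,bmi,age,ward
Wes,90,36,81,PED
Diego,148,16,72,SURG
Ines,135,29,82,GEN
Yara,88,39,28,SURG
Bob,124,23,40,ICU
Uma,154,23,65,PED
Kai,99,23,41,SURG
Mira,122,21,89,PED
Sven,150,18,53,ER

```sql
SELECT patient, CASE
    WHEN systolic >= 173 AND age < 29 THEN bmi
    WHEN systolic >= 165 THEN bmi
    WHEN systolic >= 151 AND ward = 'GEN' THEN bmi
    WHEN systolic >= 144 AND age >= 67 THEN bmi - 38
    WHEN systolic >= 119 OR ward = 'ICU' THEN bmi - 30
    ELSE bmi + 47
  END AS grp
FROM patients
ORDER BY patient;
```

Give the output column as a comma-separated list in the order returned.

-7, -22, -1, 70, -9, -12, -7, 83, 86

patient=Bob: systolic >= 119 OR ward = 'ICU' → -7
patient=Diego: systolic >= 144 AND age >= 67 → -22
patient=Ines: systolic >= 119 OR ward = 'ICU' → -1
patient=Kai: ELSE → 70
patient=Mira: systolic >= 119 OR ward = 'ICU' → -9
patient=Sven: systolic >= 119 OR ward = 'ICU' → -12
patient=Uma: systolic >= 119 OR ward = 'ICU' → -7
patient=Wes: ELSE → 83
patient=Yara: ELSE → 86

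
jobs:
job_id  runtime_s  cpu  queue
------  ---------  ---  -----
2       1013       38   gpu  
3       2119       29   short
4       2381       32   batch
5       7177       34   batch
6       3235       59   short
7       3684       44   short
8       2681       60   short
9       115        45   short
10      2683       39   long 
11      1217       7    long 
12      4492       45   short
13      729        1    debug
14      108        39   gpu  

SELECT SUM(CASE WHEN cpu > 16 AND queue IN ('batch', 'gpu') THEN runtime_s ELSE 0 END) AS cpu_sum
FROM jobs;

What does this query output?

10679

job_id=2: ✓ → 1013
job_id=3: ✗
job_id=4: ✓ → 2381
job_id=5: ✓ → 7177
job_id=6: ✗
job_id=7: ✗
job_id=8: ✗
job_id=9: ✗
job_id=10: ✗
job_id=11: ✗
job_id=12: ✗
job_id=13: ✗
job_id=14: ✓ → 108
cpu_sum = 1013 + 2381 + 7177 + 108 = 10679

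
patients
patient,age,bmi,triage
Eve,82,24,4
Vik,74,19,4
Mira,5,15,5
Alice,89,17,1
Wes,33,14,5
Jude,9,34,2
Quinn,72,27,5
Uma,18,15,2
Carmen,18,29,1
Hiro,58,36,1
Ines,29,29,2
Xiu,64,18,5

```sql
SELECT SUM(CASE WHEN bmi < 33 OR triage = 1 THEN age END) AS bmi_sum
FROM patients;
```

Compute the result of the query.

542

patient=Eve: ✓ → 82
patient=Vik: ✓ → 74
patient=Mira: ✓ → 5
patient=Alice: ✓ → 89
patient=Wes: ✓ → 33
patient=Jude: ✗
patient=Quinn: ✓ → 72
patient=Uma: ✓ → 18
patient=Carmen: ✓ → 18
patient=Hiro: ✓ → 58
patient=Ines: ✓ → 29
patient=Xiu: ✓ → 64
bmi_sum = 82 + 74 + 5 + 89 + 33 + 72 + 18 + 18 + 58 + 29 + 64 = 542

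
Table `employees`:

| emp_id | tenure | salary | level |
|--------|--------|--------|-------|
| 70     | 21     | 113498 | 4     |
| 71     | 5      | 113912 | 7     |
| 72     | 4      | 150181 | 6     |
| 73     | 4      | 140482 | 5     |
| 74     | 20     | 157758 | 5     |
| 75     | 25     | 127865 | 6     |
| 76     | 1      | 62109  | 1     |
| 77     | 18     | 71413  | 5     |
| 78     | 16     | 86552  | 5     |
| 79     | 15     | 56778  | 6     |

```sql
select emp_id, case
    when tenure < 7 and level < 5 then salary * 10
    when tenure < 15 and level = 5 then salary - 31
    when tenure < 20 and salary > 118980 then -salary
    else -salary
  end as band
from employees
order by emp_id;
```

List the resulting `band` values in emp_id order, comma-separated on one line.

emp_id=70: ELSE → -113498
emp_id=71: ELSE → -113912
emp_id=72: tenure < 20 and salary > 118980 → -150181
emp_id=73: tenure < 15 and level = 5 → 140451
emp_id=74: ELSE → -157758
emp_id=75: ELSE → -127865
emp_id=76: tenure < 7 and level < 5 → 621090
emp_id=77: ELSE → -71413
emp_id=78: ELSE → -86552
emp_id=79: ELSE → -56778

-113498, -113912, -150181, 140451, -157758, -127865, 621090, -71413, -86552, -56778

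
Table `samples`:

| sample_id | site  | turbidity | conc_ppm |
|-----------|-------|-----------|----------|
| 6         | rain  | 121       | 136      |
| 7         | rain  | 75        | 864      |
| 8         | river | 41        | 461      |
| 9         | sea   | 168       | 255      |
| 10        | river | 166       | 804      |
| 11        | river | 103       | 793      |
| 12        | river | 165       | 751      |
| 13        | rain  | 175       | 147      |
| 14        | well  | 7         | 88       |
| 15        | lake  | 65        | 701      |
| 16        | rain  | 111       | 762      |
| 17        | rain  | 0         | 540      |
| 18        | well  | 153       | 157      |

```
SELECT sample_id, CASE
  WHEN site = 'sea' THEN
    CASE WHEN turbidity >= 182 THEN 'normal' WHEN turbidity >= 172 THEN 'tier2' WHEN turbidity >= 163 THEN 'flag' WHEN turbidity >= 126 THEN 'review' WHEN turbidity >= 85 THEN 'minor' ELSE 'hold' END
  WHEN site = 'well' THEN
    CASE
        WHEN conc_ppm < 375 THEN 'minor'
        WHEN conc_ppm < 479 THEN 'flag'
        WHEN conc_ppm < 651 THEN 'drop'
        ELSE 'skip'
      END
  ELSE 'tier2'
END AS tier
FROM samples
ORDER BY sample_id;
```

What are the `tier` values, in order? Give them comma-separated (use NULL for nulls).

sample_id=6: site='rain' → outer ELSE → tier2
sample_id=7: site='rain' → outer ELSE → tier2
sample_id=8: site='river' → outer ELSE → tier2
sample_id=9: site='sea' → inner[turbidity >= 163] → flag
sample_id=10: site='river' → outer ELSE → tier2
sample_id=11: site='river' → outer ELSE → tier2
sample_id=12: site='river' → outer ELSE → tier2
sample_id=13: site='rain' → outer ELSE → tier2
sample_id=14: site='well' → inner[conc_ppm < 375] → minor
sample_id=15: site='lake' → outer ELSE → tier2
sample_id=16: site='rain' → outer ELSE → tier2
sample_id=17: site='rain' → outer ELSE → tier2
sample_id=18: site='well' → inner[conc_ppm < 375] → minor

tier2, tier2, tier2, flag, tier2, tier2, tier2, tier2, minor, tier2, tier2, tier2, minor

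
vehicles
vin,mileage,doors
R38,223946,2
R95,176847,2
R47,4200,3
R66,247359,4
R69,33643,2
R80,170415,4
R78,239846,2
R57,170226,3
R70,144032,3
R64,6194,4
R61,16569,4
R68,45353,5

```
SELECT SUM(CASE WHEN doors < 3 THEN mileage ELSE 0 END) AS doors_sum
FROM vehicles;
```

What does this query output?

vin=R38: ✓ → 223946
vin=R95: ✓ → 176847
vin=R47: ✗
vin=R66: ✗
vin=R69: ✓ → 33643
vin=R80: ✗
vin=R78: ✓ → 239846
vin=R57: ✗
vin=R70: ✗
vin=R64: ✗
vin=R61: ✗
vin=R68: ✗
doors_sum = 223946 + 176847 + 33643 + 239846 = 674282

674282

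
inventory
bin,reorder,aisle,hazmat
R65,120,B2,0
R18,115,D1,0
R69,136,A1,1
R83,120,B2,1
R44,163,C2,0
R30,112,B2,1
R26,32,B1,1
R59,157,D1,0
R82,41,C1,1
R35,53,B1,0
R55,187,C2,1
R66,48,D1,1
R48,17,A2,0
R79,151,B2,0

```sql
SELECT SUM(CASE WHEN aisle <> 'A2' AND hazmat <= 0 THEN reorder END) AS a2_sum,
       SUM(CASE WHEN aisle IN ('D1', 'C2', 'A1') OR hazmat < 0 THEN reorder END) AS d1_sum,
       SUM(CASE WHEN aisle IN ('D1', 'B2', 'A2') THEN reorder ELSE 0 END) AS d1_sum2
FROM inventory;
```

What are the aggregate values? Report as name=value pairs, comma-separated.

[a2_sum: aisle <> 'A2' AND hazmat <= 0]
bin=R65: ✓ → 120
bin=R18: ✓ → 115
bin=R69: ✗
bin=R83: ✗
bin=R44: ✓ → 163
bin=R30: ✗
bin=R26: ✗
bin=R59: ✓ → 157
bin=R82: ✗
bin=R35: ✓ → 53
bin=R55: ✗
bin=R66: ✗
bin=R48: ✗
bin=R79: ✓ → 151
a2_sum = 120 + 115 + 163 + 157 + 53 + 151 = 759
—
[d1_sum: aisle IN ('D1', 'C2', 'A1') OR hazmat < 0]
bin=R65: ✗
bin=R18: ✓ → 115
bin=R69: ✓ → 136
bin=R83: ✗
bin=R44: ✓ → 163
bin=R30: ✗
bin=R26: ✗
bin=R59: ✓ → 157
bin=R82: ✗
bin=R35: ✗
bin=R55: ✓ → 187
bin=R66: ✓ → 48
bin=R48: ✗
bin=R79: ✗
d1_sum = 115 + 136 + 163 + 157 + 187 + 48 = 806
—
[d1_sum2: aisle IN ('D1', 'B2', 'A2')]
bin=R65: ✓ → 120
bin=R18: ✓ → 115
bin=R69: ✗
bin=R83: ✓ → 120
bin=R44: ✗
bin=R30: ✓ → 112
bin=R26: ✗
bin=R59: ✓ → 157
bin=R82: ✗
bin=R35: ✗
bin=R55: ✗
bin=R66: ✓ → 48
bin=R48: ✓ → 17
bin=R79: ✓ → 151
d1_sum2 = 120 + 115 + 120 + 112 + 157 + 48 + 17 + 151 = 840

a2_sum=759, d1_sum=806, d1_sum2=840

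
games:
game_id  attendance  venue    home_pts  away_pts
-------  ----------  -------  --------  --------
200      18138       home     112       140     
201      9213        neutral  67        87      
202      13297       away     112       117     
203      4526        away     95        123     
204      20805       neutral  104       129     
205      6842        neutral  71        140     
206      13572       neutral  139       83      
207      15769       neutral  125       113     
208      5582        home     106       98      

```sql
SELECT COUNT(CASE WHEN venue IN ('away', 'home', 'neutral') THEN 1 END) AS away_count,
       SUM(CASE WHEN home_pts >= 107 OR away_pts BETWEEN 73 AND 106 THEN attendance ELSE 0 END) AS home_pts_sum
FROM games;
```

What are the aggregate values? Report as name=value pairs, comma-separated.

[away_count: venue IN ('away', 'home', 'neutral')]
game_id=200: ✓ → 1
game_id=201: ✓ → 1
game_id=202: ✓ → 1
game_id=203: ✓ → 1
game_id=204: ✓ → 1
game_id=205: ✓ → 1
game_id=206: ✓ → 1
game_id=207: ✓ → 1
game_id=208: ✓ → 1
away_count = COUNT(1, 1, 1, 1, 1, 1, 1, 1, 1) = 9
—
[home_pts_sum: home_pts >= 107 OR away_pts BETWEEN 73 AND 106]
game_id=200: ✓ → 18138
game_id=201: ✓ → 9213
game_id=202: ✓ → 13297
game_id=203: ✗
game_id=204: ✗
game_id=205: ✗
game_id=206: ✓ → 13572
game_id=207: ✓ → 15769
game_id=208: ✓ → 5582
home_pts_sum = 18138 + 9213 + 13297 + 13572 + 15769 + 5582 = 75571

away_count=9, home_pts_sum=75571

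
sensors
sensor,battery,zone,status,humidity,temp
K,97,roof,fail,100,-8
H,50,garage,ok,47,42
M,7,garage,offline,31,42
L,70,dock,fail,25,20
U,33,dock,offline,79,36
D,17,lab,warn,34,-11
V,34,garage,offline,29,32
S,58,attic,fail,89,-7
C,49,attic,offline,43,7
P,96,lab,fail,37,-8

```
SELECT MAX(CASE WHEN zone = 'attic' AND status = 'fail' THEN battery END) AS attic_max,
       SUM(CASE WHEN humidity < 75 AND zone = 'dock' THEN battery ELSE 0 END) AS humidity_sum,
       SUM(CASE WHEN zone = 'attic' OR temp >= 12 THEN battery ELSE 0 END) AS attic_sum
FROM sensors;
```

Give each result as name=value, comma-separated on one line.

attic_max=58, humidity_sum=70, attic_sum=301

[attic_max: zone = 'attic' AND status = 'fail']
sensor=K: ✗
sensor=H: ✗
sensor=M: ✗
sensor=L: ✗
sensor=U: ✗
sensor=D: ✗
sensor=V: ✗
sensor=S: ✓ → 58
sensor=C: ✗
sensor=P: ✗
attic_max = MAX(58) = 58
—
[humidity_sum: humidity < 75 AND zone = 'dock']
sensor=K: ✗
sensor=H: ✗
sensor=M: ✗
sensor=L: ✓ → 70
sensor=U: ✗
sensor=D: ✗
sensor=V: ✗
sensor=S: ✗
sensor=C: ✗
sensor=P: ✗
humidity_sum = 70
—
[attic_sum: zone = 'attic' OR temp >= 12]
sensor=K: ✗
sensor=H: ✓ → 50
sensor=M: ✓ → 7
sensor=L: ✓ → 70
sensor=U: ✓ → 33
sensor=D: ✗
sensor=V: ✓ → 34
sensor=S: ✓ → 58
sensor=C: ✓ → 49
sensor=P: ✗
attic_sum = 50 + 7 + 70 + 33 + 34 + 58 + 49 = 301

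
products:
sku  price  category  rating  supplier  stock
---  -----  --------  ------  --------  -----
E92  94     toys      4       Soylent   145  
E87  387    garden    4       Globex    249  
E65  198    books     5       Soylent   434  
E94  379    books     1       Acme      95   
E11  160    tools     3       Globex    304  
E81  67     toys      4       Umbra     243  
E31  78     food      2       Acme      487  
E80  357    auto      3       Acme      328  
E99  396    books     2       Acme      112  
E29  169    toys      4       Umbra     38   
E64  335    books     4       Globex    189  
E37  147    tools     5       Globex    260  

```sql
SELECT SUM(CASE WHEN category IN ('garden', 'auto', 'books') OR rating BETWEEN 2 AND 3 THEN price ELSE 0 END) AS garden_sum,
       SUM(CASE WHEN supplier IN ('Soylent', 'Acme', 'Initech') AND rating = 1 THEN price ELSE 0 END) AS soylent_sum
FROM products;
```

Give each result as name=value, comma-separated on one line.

[garden_sum: category IN ('garden', 'auto', 'books') OR rating BETWEEN 2 AND 3]
sku=E92: ✗
sku=E87: ✓ → 387
sku=E65: ✓ → 198
sku=E94: ✓ → 379
sku=E11: ✓ → 160
sku=E81: ✗
sku=E31: ✓ → 78
sku=E80: ✓ → 357
sku=E99: ✓ → 396
sku=E29: ✗
sku=E64: ✓ → 335
sku=E37: ✗
garden_sum = 387 + 198 + 379 + 160 + 78 + 357 + 396 + 335 = 2290
—
[soylent_sum: supplier IN ('Soylent', 'Acme', 'Initech') AND rating = 1]
sku=E92: ✗
sku=E87: ✗
sku=E65: ✗
sku=E94: ✓ → 379
sku=E11: ✗
sku=E81: ✗
sku=E31: ✗
sku=E80: ✗
sku=E99: ✗
sku=E29: ✗
sku=E64: ✗
sku=E37: ✗
soylent_sum = 379

garden_sum=2290, soylent_sum=379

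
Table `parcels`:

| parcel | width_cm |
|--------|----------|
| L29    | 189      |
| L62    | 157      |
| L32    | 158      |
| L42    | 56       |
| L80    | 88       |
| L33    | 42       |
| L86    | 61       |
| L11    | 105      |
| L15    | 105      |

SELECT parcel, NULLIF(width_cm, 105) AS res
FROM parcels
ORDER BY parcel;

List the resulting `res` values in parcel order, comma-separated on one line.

parcel=L11: width_cm=105 vs 105: equal → NULL
parcel=L15: width_cm=105 vs 105: equal → NULL
parcel=L29: width_cm=189 vs 105: differ → 189
parcel=L32: width_cm=158 vs 105: differ → 158
parcel=L33: width_cm=42 vs 105: differ → 42
parcel=L42: width_cm=56 vs 105: differ → 56
parcel=L62: width_cm=157 vs 105: differ → 157
parcel=L80: width_cm=88 vs 105: differ → 88
parcel=L86: width_cm=61 vs 105: differ → 61

NULL, NULL, 189, 158, 42, 56, 157, 88, 61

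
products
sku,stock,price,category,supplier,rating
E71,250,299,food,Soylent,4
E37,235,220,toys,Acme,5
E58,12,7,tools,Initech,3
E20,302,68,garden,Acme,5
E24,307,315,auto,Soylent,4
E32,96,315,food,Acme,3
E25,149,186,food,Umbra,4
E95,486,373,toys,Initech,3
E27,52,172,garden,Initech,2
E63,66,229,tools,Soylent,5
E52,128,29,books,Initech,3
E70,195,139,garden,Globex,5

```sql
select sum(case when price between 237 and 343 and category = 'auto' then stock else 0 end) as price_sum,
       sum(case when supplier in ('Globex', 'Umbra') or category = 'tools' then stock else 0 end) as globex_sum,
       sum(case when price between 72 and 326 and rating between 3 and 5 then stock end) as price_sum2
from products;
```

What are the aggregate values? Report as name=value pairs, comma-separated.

[price_sum: price between 237 and 343 and category = 'auto']
sku=E71: ✗
sku=E37: ✗
sku=E58: ✗
sku=E20: ✗
sku=E24: ✓ → 307
sku=E32: ✗
sku=E25: ✗
sku=E95: ✗
sku=E27: ✗
sku=E63: ✗
sku=E52: ✗
sku=E70: ✗
price_sum = 307
—
[globex_sum: supplier in ('Globex', 'Umbra') or category = 'tools']
sku=E71: ✗
sku=E37: ✗
sku=E58: ✓ → 12
sku=E20: ✗
sku=E24: ✗
sku=E32: ✗
sku=E25: ✓ → 149
sku=E95: ✗
sku=E27: ✗
sku=E63: ✓ → 66
sku=E52: ✗
sku=E70: ✓ → 195
globex_sum = 12 + 149 + 66 + 195 = 422
—
[price_sum2: price between 72 and 326 and rating between 3 and 5]
sku=E71: ✓ → 250
sku=E37: ✓ → 235
sku=E58: ✗
sku=E20: ✗
sku=E24: ✓ → 307
sku=E32: ✓ → 96
sku=E25: ✓ → 149
sku=E95: ✗
sku=E27: ✗
sku=E63: ✓ → 66
sku=E52: ✗
sku=E70: ✓ → 195
price_sum2 = 250 + 235 + 307 + 96 + 149 + 66 + 195 = 1298

price_sum=307, globex_sum=422, price_sum2=1298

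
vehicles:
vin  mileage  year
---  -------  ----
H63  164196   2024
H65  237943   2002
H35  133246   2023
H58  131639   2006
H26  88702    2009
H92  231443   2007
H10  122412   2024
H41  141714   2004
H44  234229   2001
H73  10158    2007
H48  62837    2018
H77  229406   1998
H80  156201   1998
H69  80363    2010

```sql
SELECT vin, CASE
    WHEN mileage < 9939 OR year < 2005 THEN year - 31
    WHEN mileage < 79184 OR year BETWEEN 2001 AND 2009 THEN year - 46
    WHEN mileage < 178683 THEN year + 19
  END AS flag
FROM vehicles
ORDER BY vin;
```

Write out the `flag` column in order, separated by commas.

2043, 1963, 2042, 1973, 1970, 1972, 1960, 2043, 1971, 2029, 1961, 1967, 1967, 1961

vin=H10: mileage < 178683 → 2043
vin=H26: mileage < 79184 OR year BETWEEN 2001 AND 2009 → 1963
vin=H35: mileage < 178683 → 2042
vin=H41: mileage < 9939 OR year < 2005 → 1973
vin=H44: mileage < 9939 OR year < 2005 → 1970
vin=H48: mileage < 79184 OR year BETWEEN 2001 AND 2009 → 1972
vin=H58: mileage < 79184 OR year BETWEEN 2001 AND 2009 → 1960
vin=H63: mileage < 178683 → 2043
vin=H65: mileage < 9939 OR year < 2005 → 1971
vin=H69: mileage < 178683 → 2029
vin=H73: mileage < 79184 OR year BETWEEN 2001 AND 2009 → 1961
vin=H77: mileage < 9939 OR year < 2005 → 1967
vin=H80: mileage < 9939 OR year < 2005 → 1967
vin=H92: mileage < 79184 OR year BETWEEN 2001 AND 2009 → 1961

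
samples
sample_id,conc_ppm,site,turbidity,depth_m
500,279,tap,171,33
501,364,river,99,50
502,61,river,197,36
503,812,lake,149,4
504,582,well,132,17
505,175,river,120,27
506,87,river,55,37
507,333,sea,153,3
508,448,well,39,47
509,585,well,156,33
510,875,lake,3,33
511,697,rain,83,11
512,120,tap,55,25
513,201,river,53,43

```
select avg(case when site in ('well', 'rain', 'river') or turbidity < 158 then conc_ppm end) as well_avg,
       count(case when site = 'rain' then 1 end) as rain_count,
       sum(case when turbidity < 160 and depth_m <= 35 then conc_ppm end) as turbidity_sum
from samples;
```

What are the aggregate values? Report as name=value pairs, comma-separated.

[well_avg: site in ('well', 'rain', 'river') or turbidity < 158]
sample_id=500: ✗
sample_id=501: ✓ → 364
sample_id=502: ✓ → 61
sample_id=503: ✓ → 812
sample_id=504: ✓ → 582
sample_id=505: ✓ → 175
sample_id=506: ✓ → 87
sample_id=507: ✓ → 333
sample_id=508: ✓ → 448
sample_id=509: ✓ → 585
sample_id=510: ✓ → 875
sample_id=511: ✓ → 697
sample_id=512: ✓ → 120
sample_id=513: ✓ → 201
well_avg = (364 + 61 + 812 + 582 + 175 + 87 + 333 + 448 + 585 + 875 + 697 + 120 + 201) / 13 = 410.7692307692
—
[rain_count: site = 'rain']
sample_id=500: ✗
sample_id=501: ✗
sample_id=502: ✗
sample_id=503: ✗
sample_id=504: ✗
sample_id=505: ✗
sample_id=506: ✗
sample_id=507: ✗
sample_id=508: ✗
sample_id=509: ✗
sample_id=510: ✗
sample_id=511: ✓ → 1
sample_id=512: ✗
sample_id=513: ✗
rain_count = COUNT(1) = 1
—
[turbidity_sum: turbidity < 160 and depth_m <= 35]
sample_id=500: ✗
sample_id=501: ✗
sample_id=502: ✗
sample_id=503: ✓ → 812
sample_id=504: ✓ → 582
sample_id=505: ✓ → 175
sample_id=506: ✗
sample_id=507: ✓ → 333
sample_id=508: ✗
sample_id=509: ✓ → 585
sample_id=510: ✓ → 875
sample_id=511: ✓ → 697
sample_id=512: ✓ → 120
sample_id=513: ✗
turbidity_sum = 812 + 582 + 175 + 333 + 585 + 875 + 697 + 120 = 4179

well_avg=410.7692307692, rain_count=1, turbidity_sum=4179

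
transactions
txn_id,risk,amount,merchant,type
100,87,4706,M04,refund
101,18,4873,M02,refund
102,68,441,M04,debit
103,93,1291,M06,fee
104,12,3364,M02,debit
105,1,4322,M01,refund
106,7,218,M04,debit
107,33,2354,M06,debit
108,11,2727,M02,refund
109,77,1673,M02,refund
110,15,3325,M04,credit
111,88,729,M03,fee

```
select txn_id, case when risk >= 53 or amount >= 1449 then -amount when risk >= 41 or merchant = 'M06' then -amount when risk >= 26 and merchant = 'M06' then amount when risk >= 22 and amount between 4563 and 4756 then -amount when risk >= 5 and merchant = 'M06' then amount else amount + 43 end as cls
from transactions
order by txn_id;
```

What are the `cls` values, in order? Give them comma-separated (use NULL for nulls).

-4706, -4873, -441, -1291, -3364, -4322, 261, -2354, -2727, -1673, -3325, -729

txn_id=100: risk >= 53 or amount >= 1449 → -4706
txn_id=101: risk >= 53 or amount >= 1449 → -4873
txn_id=102: risk >= 53 or amount >= 1449 → -441
txn_id=103: risk >= 53 or amount >= 1449 → -1291
txn_id=104: risk >= 53 or amount >= 1449 → -3364
txn_id=105: risk >= 53 or amount >= 1449 → -4322
txn_id=106: ELSE → 261
txn_id=107: risk >= 53 or amount >= 1449 → -2354
txn_id=108: risk >= 53 or amount >= 1449 → -2727
txn_id=109: risk >= 53 or amount >= 1449 → -1673
txn_id=110: risk >= 53 or amount >= 1449 → -3325
txn_id=111: risk >= 53 or amount >= 1449 → -729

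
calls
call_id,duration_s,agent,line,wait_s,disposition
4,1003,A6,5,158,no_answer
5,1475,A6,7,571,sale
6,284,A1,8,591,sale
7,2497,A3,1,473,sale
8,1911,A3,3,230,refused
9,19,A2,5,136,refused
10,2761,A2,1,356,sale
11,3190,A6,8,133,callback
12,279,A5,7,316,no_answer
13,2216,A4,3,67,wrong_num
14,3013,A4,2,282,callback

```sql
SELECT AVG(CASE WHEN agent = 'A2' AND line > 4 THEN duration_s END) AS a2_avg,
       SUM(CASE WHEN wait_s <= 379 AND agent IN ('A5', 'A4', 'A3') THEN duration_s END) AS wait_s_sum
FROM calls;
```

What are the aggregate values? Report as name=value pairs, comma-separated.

a2_avg=19, wait_s_sum=7419

[a2_avg: agent = 'A2' AND line > 4]
call_id=4: ✗
call_id=5: ✗
call_id=6: ✗
call_id=7: ✗
call_id=8: ✗
call_id=9: ✓ → 19
call_id=10: ✗
call_id=11: ✗
call_id=12: ✗
call_id=13: ✗
call_id=14: ✗
a2_avg = 19
—
[wait_s_sum: wait_s <= 379 AND agent IN ('A5', 'A4', 'A3')]
call_id=4: ✗
call_id=5: ✗
call_id=6: ✗
call_id=7: ✗
call_id=8: ✓ → 1911
call_id=9: ✗
call_id=10: ✗
call_id=11: ✗
call_id=12: ✓ → 279
call_id=13: ✓ → 2216
call_id=14: ✓ → 3013
wait_s_sum = 1911 + 279 + 2216 + 3013 = 7419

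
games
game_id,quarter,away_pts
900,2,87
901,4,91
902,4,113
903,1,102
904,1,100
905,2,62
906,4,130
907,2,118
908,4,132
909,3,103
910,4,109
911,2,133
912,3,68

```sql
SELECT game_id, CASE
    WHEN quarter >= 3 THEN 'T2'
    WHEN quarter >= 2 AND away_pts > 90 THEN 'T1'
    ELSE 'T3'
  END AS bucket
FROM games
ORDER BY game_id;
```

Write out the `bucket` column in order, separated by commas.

T3, T2, T2, T3, T3, T3, T2, T1, T2, T2, T2, T1, T2

game_id=900: ELSE → T3
game_id=901: quarter >= 3 → T2
game_id=902: quarter >= 3 → T2
game_id=903: ELSE → T3
game_id=904: ELSE → T3
game_id=905: ELSE → T3
game_id=906: quarter >= 3 → T2
game_id=907: quarter >= 2 AND away_pts > 90 → T1
game_id=908: quarter >= 3 → T2
game_id=909: quarter >= 3 → T2
game_id=910: quarter >= 3 → T2
game_id=911: quarter >= 2 AND away_pts > 90 → T1
game_id=912: quarter >= 3 → T2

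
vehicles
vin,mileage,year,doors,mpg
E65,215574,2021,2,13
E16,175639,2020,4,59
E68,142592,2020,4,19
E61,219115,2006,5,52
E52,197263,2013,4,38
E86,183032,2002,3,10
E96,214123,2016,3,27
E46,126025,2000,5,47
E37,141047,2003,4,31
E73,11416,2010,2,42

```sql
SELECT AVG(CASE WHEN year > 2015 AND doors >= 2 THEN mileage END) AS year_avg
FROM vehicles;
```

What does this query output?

vin=E65: ✓ → 215574
vin=E16: ✓ → 175639
vin=E68: ✓ → 142592
vin=E61: ✗
vin=E52: ✗
vin=E86: ✗
vin=E96: ✓ → 214123
vin=E46: ✗
vin=E37: ✗
vin=E73: ✗
year_avg = (215574 + 175639 + 142592 + 214123) / 4 = 186982

186982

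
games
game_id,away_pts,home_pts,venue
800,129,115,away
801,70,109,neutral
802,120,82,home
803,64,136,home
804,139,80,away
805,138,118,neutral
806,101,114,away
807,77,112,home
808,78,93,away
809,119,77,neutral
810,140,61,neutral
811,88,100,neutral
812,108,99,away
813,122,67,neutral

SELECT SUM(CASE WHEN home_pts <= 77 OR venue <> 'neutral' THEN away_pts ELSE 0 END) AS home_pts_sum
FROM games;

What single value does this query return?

1197

game_id=800: ✓ → 129
game_id=801: ✗
game_id=802: ✓ → 120
game_id=803: ✓ → 64
game_id=804: ✓ → 139
game_id=805: ✗
game_id=806: ✓ → 101
game_id=807: ✓ → 77
game_id=808: ✓ → 78
game_id=809: ✓ → 119
game_id=810: ✓ → 140
game_id=811: ✗
game_id=812: ✓ → 108
game_id=813: ✓ → 122
home_pts_sum = 129 + 120 + 64 + 139 + 101 + 77 + 78 + 119 + 140 + 108 + 122 = 1197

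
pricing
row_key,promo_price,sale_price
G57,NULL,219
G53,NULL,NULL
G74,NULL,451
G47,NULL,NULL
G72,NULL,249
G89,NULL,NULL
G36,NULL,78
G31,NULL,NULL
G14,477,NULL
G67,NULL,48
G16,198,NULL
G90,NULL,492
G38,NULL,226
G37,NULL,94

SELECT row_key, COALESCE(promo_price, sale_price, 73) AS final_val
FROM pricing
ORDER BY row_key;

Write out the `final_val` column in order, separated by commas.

row_key=G14: promo_price=477 → 477
row_key=G16: promo_price=198 → 198
row_key=G31: promo_price=NULL, sale_price=NULL, → literal 73 → 73
row_key=G36: promo_price=NULL, sale_price=78 → 78
row_key=G37: promo_price=NULL, sale_price=94 → 94
row_key=G38: promo_price=NULL, sale_price=226 → 226
row_key=G47: promo_price=NULL, sale_price=NULL, → literal 73 → 73
row_key=G53: promo_price=NULL, sale_price=NULL, → literal 73 → 73
row_key=G57: promo_price=NULL, sale_price=219 → 219
row_key=G67: promo_price=NULL, sale_price=48 → 48
row_key=G72: promo_price=NULL, sale_price=249 → 249
row_key=G74: promo_price=NULL, sale_price=451 → 451
row_key=G89: promo_price=NULL, sale_price=NULL, → literal 73 → 73
row_key=G90: promo_price=NULL, sale_price=492 → 492

477, 198, 73, 78, 94, 226, 73, 73, 219, 48, 249, 451, 73, 492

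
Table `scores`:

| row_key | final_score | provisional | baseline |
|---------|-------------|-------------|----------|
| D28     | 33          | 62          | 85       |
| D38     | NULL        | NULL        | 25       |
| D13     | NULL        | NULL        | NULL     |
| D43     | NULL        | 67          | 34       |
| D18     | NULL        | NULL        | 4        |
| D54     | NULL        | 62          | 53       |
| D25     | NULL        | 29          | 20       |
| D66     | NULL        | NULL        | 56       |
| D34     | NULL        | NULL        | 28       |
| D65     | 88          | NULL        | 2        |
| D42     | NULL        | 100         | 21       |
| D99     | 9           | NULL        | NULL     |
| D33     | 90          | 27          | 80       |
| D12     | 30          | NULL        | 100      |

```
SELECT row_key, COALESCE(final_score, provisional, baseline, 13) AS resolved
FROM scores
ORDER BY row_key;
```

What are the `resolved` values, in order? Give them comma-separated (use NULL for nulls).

30, 13, 4, 29, 33, 90, 28, 25, 100, 67, 62, 88, 56, 9

row_key=D12: final_score=30 → 30
row_key=D13: final_score=NULL, provisional=NULL, baseline=NULL, → literal 13 → 13
row_key=D18: final_score=NULL, provisional=NULL, baseline=4 → 4
row_key=D25: final_score=NULL, provisional=29 → 29
row_key=D28: final_score=33 → 33
row_key=D33: final_score=90 → 90
row_key=D34: final_score=NULL, provisional=NULL, baseline=28 → 28
row_key=D38: final_score=NULL, provisional=NULL, baseline=25 → 25
row_key=D42: final_score=NULL, provisional=100 → 100
row_key=D43: final_score=NULL, provisional=67 → 67
row_key=D54: final_score=NULL, provisional=62 → 62
row_key=D65: final_score=88 → 88
row_key=D66: final_score=NULL, provisional=NULL, baseline=56 → 56
row_key=D99: final_score=9 → 9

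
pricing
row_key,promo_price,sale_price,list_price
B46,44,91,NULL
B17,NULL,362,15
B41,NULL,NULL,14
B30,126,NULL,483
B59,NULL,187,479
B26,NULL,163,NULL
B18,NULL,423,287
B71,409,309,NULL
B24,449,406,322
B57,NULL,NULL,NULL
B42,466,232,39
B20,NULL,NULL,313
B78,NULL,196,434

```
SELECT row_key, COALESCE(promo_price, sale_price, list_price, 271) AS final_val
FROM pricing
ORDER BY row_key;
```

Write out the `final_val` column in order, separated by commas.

362, 423, 313, 449, 163, 126, 14, 466, 44, 271, 187, 409, 196

row_key=B17: promo_price=NULL, sale_price=362 → 362
row_key=B18: promo_price=NULL, sale_price=423 → 423
row_key=B20: promo_price=NULL, sale_price=NULL, list_price=313 → 313
row_key=B24: promo_price=449 → 449
row_key=B26: promo_price=NULL, sale_price=163 → 163
row_key=B30: promo_price=126 → 126
row_key=B41: promo_price=NULL, sale_price=NULL, list_price=14 → 14
row_key=B42: promo_price=466 → 466
row_key=B46: promo_price=44 → 44
row_key=B57: promo_price=NULL, sale_price=NULL, list_price=NULL, → literal 271 → 271
row_key=B59: promo_price=NULL, sale_price=187 → 187
row_key=B71: promo_price=409 → 409
row_key=B78: promo_price=NULL, sale_price=196 → 196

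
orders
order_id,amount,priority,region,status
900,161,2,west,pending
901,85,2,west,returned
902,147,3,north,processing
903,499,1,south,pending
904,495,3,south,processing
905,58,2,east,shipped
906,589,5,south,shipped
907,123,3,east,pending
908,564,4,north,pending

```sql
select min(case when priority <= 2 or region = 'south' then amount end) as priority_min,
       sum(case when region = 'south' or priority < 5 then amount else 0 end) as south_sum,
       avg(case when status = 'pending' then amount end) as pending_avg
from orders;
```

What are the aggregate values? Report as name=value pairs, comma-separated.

[priority_min: priority <= 2 or region = 'south']
order_id=900: ✓ → 161
order_id=901: ✓ → 85
order_id=902: ✗
order_id=903: ✓ → 499
order_id=904: ✓ → 495
order_id=905: ✓ → 58
order_id=906: ✓ → 589
order_id=907: ✗
order_id=908: ✗
priority_min = MIN(161, 85, 499, 495, 58, 589) = 58
—
[south_sum: region = 'south' or priority < 5]
order_id=900: ✓ → 161
order_id=901: ✓ → 85
order_id=902: ✓ → 147
order_id=903: ✓ → 499
order_id=904: ✓ → 495
order_id=905: ✓ → 58
order_id=906: ✓ → 589
order_id=907: ✓ → 123
order_id=908: ✓ → 564
south_sum = 161 + 85 + 147 + 499 + 495 + 58 + 589 + 123 + 564 = 2721
—
[pending_avg: status = 'pending']
order_id=900: ✓ → 161
order_id=901: ✗
order_id=902: ✗
order_id=903: ✓ → 499
order_id=904: ✗
order_id=905: ✗
order_id=906: ✗
order_id=907: ✓ → 123
order_id=908: ✓ → 564
pending_avg = (161 + 499 + 123 + 564) / 4 = 336.75

priority_min=58, south_sum=2721, pending_avg=336.75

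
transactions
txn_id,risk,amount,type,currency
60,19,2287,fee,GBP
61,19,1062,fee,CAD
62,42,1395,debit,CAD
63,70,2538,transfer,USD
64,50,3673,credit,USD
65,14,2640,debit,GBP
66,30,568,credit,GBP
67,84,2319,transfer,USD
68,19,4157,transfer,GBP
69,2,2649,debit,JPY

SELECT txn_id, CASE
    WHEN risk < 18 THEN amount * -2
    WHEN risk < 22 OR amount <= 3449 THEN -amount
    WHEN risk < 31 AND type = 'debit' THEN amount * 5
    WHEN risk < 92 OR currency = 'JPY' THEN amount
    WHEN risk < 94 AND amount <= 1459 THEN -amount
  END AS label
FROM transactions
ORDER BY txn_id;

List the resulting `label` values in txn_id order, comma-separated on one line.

txn_id=60: risk < 22 OR amount <= 3449 → -2287
txn_id=61: risk < 22 OR amount <= 3449 → -1062
txn_id=62: risk < 22 OR amount <= 3449 → -1395
txn_id=63: risk < 22 OR amount <= 3449 → -2538
txn_id=64: risk < 92 OR currency = 'JPY' → 3673
txn_id=65: risk < 18 → -5280
txn_id=66: risk < 22 OR amount <= 3449 → -568
txn_id=67: risk < 22 OR amount <= 3449 → -2319
txn_id=68: risk < 22 OR amount <= 3449 → -4157
txn_id=69: risk < 18 → -5298

-2287, -1062, -1395, -2538, 3673, -5280, -568, -2319, -4157, -5298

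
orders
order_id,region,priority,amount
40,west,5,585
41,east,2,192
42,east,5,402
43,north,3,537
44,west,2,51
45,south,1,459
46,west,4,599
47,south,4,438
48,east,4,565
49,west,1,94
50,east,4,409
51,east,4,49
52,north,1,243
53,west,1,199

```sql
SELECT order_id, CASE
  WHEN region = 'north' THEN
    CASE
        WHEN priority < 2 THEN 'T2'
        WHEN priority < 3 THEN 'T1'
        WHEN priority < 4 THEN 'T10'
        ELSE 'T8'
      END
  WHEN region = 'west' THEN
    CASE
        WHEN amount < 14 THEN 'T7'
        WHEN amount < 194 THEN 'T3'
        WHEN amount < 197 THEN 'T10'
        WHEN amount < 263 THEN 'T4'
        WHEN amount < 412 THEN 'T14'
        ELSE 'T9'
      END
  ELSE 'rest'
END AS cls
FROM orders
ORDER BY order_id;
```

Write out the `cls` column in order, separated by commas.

T9, rest, rest, T10, T3, rest, T9, rest, rest, T3, rest, rest, T2, T4

order_id=40: region='west' → inner[ELSE] → T9
order_id=41: region='east' → outer ELSE → rest
order_id=42: region='east' → outer ELSE → rest
order_id=43: region='north' → inner[priority < 4] → T10
order_id=44: region='west' → inner[amount < 194] → T3
order_id=45: region='south' → outer ELSE → rest
order_id=46: region='west' → inner[ELSE] → T9
order_id=47: region='south' → outer ELSE → rest
order_id=48: region='east' → outer ELSE → rest
order_id=49: region='west' → inner[amount < 194] → T3
order_id=50: region='east' → outer ELSE → rest
order_id=51: region='east' → outer ELSE → rest
order_id=52: region='north' → inner[priority < 2] → T2
order_id=53: region='west' → inner[amount < 263] → T4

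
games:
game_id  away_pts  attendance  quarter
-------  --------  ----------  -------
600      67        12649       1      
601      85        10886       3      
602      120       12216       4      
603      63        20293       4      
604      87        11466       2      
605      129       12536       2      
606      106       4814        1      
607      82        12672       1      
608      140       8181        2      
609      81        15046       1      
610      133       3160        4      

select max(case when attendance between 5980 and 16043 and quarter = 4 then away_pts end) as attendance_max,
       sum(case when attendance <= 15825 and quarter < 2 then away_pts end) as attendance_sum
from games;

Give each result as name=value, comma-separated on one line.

[attendance_max: attendance between 5980 and 16043 and quarter = 4]
game_id=600: ✗
game_id=601: ✗
game_id=602: ✓ → 120
game_id=603: ✗
game_id=604: ✗
game_id=605: ✗
game_id=606: ✗
game_id=607: ✗
game_id=608: ✗
game_id=609: ✗
game_id=610: ✗
attendance_max = MAX(120) = 120
—
[attendance_sum: attendance <= 15825 and quarter < 2]
game_id=600: ✓ → 67
game_id=601: ✗
game_id=602: ✗
game_id=603: ✗
game_id=604: ✗
game_id=605: ✗
game_id=606: ✓ → 106
game_id=607: ✓ → 82
game_id=608: ✗
game_id=609: ✓ → 81
game_id=610: ✗
attendance_sum = 67 + 106 + 82 + 81 = 336

attendance_max=120, attendance_sum=336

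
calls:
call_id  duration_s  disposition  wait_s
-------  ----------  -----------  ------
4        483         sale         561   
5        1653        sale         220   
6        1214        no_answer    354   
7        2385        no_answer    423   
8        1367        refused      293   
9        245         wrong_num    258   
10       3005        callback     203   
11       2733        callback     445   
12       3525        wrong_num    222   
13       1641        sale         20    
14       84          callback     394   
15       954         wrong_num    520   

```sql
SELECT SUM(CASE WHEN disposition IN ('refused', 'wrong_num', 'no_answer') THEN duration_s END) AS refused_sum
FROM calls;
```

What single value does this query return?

9690

call_id=4: ✗
call_id=5: ✗
call_id=6: ✓ → 1214
call_id=7: ✓ → 2385
call_id=8: ✓ → 1367
call_id=9: ✓ → 245
call_id=10: ✗
call_id=11: ✗
call_id=12: ✓ → 3525
call_id=13: ✗
call_id=14: ✗
call_id=15: ✓ → 954
refused_sum = 1214 + 2385 + 1367 + 245 + 3525 + 954 = 9690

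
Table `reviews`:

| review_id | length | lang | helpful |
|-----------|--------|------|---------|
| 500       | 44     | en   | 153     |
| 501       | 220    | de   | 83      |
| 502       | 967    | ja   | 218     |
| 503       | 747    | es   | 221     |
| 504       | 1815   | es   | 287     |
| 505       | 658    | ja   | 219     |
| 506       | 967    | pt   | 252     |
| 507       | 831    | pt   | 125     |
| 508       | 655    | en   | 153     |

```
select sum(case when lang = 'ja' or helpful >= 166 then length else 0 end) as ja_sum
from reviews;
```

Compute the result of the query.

5154

review_id=500: ✗
review_id=501: ✗
review_id=502: ✓ → 967
review_id=503: ✓ → 747
review_id=504: ✓ → 1815
review_id=505: ✓ → 658
review_id=506: ✓ → 967
review_id=507: ✗
review_id=508: ✗
ja_sum = 967 + 747 + 1815 + 658 + 967 = 5154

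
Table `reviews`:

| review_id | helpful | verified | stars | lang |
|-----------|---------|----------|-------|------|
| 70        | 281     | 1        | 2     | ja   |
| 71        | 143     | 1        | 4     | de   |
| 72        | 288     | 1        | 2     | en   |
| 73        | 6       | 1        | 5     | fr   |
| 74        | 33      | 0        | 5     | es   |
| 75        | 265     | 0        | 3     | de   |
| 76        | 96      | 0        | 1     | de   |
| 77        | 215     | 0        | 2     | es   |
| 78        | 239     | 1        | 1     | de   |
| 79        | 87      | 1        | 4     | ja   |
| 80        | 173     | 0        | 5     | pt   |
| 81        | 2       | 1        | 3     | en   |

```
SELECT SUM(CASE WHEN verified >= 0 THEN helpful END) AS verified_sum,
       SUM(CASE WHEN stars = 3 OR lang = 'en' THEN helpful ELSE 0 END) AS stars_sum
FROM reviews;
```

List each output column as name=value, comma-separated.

verified_sum=1828, stars_sum=555

[verified_sum: verified >= 0]
review_id=70: ✓ → 281
review_id=71: ✓ → 143
review_id=72: ✓ → 288
review_id=73: ✓ → 6
review_id=74: ✓ → 33
review_id=75: ✓ → 265
review_id=76: ✓ → 96
review_id=77: ✓ → 215
review_id=78: ✓ → 239
review_id=79: ✓ → 87
review_id=80: ✓ → 173
review_id=81: ✓ → 2
verified_sum = 281 + 143 + 288 + 6 + 33 + 265 + 96 + 215 + 239 + 87 + 173 + 2 = 1828
—
[stars_sum: stars = 3 OR lang = 'en']
review_id=70: ✗
review_id=71: ✗
review_id=72: ✓ → 288
review_id=73: ✗
review_id=74: ✗
review_id=75: ✓ → 265
review_id=76: ✗
review_id=77: ✗
review_id=78: ✗
review_id=79: ✗
review_id=80: ✗
review_id=81: ✓ → 2
stars_sum = 288 + 265 + 2 = 555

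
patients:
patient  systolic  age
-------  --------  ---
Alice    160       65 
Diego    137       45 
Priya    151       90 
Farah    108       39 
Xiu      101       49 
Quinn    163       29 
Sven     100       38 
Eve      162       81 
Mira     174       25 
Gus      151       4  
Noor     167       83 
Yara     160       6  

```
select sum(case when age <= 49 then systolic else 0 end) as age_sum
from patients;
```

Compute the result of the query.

patient=Alice: ✗
patient=Diego: ✓ → 137
patient=Priya: ✗
patient=Farah: ✓ → 108
patient=Xiu: ✓ → 101
patient=Quinn: ✓ → 163
patient=Sven: ✓ → 100
patient=Eve: ✗
patient=Mira: ✓ → 174
patient=Gus: ✓ → 151
patient=Noor: ✗
patient=Yara: ✓ → 160
age_sum = 137 + 108 + 101 + 163 + 100 + 174 + 151 + 160 = 1094

1094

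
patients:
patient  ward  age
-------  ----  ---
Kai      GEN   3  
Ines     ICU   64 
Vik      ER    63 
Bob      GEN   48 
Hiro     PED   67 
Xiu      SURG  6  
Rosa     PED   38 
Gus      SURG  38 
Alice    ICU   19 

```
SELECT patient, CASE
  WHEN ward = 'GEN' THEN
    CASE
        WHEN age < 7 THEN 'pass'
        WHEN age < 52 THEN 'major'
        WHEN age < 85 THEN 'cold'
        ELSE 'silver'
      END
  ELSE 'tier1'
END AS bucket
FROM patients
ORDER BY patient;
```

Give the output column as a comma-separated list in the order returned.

patient=Alice: ward='ICU' → outer ELSE → tier1
patient=Bob: ward='GEN' → inner[age < 52] → major
patient=Gus: ward='SURG' → outer ELSE → tier1
patient=Hiro: ward='PED' → outer ELSE → tier1
patient=Ines: ward='ICU' → outer ELSE → tier1
patient=Kai: ward='GEN' → inner[age < 7] → pass
patient=Rosa: ward='PED' → outer ELSE → tier1
patient=Vik: ward='ER' → outer ELSE → tier1
patient=Xiu: ward='SURG' → outer ELSE → tier1

tier1, major, tier1, tier1, tier1, pass, tier1, tier1, tier1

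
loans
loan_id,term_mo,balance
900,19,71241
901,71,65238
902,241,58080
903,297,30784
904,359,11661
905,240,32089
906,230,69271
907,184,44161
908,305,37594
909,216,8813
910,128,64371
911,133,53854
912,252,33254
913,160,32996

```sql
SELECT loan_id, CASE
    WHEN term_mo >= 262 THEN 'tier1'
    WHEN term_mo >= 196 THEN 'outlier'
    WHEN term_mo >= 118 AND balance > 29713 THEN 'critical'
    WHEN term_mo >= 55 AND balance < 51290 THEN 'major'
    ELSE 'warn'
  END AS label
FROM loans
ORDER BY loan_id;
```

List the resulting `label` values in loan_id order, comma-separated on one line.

warn, warn, outlier, tier1, tier1, outlier, outlier, critical, tier1, outlier, critical, critical, outlier, critical

loan_id=900: ELSE → warn
loan_id=901: ELSE → warn
loan_id=902: term_mo >= 196 → outlier
loan_id=903: term_mo >= 262 → tier1
loan_id=904: term_mo >= 262 → tier1
loan_id=905: term_mo >= 196 → outlier
loan_id=906: term_mo >= 196 → outlier
loan_id=907: term_mo >= 118 AND balance > 29713 → critical
loan_id=908: term_mo >= 262 → tier1
loan_id=909: term_mo >= 196 → outlier
loan_id=910: term_mo >= 118 AND balance > 29713 → critical
loan_id=911: term_mo >= 118 AND balance > 29713 → critical
loan_id=912: term_mo >= 196 → outlier
loan_id=913: term_mo >= 118 AND balance > 29713 → critical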